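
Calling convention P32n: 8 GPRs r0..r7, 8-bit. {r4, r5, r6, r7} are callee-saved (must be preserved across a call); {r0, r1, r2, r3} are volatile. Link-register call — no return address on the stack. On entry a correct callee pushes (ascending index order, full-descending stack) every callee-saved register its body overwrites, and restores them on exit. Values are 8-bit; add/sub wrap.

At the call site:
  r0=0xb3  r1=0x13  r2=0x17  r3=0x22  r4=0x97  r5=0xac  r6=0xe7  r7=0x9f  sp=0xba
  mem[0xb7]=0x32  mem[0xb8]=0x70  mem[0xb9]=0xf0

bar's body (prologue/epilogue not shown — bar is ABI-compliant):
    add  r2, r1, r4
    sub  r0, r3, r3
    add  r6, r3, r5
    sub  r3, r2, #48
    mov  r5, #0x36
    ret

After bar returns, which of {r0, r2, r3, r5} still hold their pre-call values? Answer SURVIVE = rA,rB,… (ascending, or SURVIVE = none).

prologue: push r5 -> mem[0xb9]=0xac, sp=0xb9
prologue: push r6 -> mem[0xb8]=0xe7, sp=0xb8
body[0] add  r2, r1, r4 -> r2=0xaa
body[1] sub  r0, r3, r3 -> r0=0x00
body[2] add  r6, r3, r5 -> r6=0xce
body[3] sub  r3, r2, #48 -> r3=0x7a
body[4] mov  r5, #0x36 -> r5=0x36
epilogue: pop r6=0xe7, sp=0xb9
epilogue: pop r5=0xac, sp=0xba
r0: caller-saved, written=True
r2: caller-saved, written=True
r3: caller-saved, written=True
r5: callee-saved, written=True

SURVIVE = r5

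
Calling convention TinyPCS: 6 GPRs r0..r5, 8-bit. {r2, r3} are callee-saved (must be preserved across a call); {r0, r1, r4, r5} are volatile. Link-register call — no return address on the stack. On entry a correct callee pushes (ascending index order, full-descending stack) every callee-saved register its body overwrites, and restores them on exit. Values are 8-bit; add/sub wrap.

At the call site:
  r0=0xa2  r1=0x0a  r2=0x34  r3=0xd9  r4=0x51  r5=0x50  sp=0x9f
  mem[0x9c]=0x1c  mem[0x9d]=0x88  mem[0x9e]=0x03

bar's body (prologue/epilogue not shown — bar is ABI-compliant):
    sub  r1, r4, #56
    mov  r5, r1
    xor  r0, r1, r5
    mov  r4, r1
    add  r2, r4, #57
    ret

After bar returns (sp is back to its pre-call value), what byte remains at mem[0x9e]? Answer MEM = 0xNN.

prologue: push r2 -> mem[0x9e]=0x34, sp=0x9e
body[0] sub  r1, r4, #56 -> r1=0x19
body[1] mov  r5, r1 -> r5=0x19
body[2] xor  r0, r1, r5 -> r0=0x00
body[3] mov  r4, r1 -> r4=0x19
body[4] add  r2, r4, #57 -> r2=0x52
epilogue: pop r2=0x34, sp=0x9f
prologue pushed ['r2'] at ['0x9e']

MEM = 0x34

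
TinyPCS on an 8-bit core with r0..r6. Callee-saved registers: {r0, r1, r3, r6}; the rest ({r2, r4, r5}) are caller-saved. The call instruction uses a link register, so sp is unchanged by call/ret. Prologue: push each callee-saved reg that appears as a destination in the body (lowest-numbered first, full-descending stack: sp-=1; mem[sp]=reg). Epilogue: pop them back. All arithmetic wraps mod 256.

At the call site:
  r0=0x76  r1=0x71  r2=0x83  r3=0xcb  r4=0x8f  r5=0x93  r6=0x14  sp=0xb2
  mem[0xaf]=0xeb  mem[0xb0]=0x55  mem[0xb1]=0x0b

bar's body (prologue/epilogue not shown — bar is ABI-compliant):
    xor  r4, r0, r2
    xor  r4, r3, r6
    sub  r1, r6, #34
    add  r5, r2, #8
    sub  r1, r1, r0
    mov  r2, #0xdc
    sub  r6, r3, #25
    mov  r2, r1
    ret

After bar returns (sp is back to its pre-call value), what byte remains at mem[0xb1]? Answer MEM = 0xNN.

prologue: push r1 -> mem[0xb1]=0x71, sp=0xb1
prologue: push r6 -> mem[0xb0]=0x14, sp=0xb0
body[0] xor  r4, r0, r2 -> r4=0xf5
body[1] xor  r4, r3, r6 -> r4=0xdf
body[2] sub  r1, r6, #34 -> r1=0xf2
body[3] add  r5, r2, #8 -> r5=0x8b
body[4] sub  r1, r1, r0 -> r1=0x7c
body[5] mov  r2, #0xdc -> r2=0xdc
body[6] sub  r6, r3, #25 -> r6=0xb2
body[7] mov  r2, r1 -> r2=0x7c
epilogue: pop r6=0x14, sp=0xb1
epilogue: pop r1=0x71, sp=0xb2
prologue pushed ['r1', 'r6'] at ['0xb1', '0xb0']

MEM = 0x71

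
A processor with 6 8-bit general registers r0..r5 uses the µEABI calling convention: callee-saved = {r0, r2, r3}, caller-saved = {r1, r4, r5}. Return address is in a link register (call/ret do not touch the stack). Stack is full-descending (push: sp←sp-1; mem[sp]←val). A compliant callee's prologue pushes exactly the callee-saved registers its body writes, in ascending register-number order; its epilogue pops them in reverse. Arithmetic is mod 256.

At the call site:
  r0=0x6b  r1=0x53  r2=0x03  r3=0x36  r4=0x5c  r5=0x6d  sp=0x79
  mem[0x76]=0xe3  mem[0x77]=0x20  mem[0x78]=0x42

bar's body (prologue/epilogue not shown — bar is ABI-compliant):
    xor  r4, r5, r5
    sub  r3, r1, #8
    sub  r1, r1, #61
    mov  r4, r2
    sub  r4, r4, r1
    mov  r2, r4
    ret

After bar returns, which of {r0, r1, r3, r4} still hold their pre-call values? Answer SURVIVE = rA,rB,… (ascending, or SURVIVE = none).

prologue: push r2 -> mem[0x78]=0x03, sp=0x78
prologue: push r3 -> mem[0x77]=0x36, sp=0x77
body[0] xor  r4, r5, r5 -> r4=0x00
body[1] sub  r3, r1, #8 -> r3=0x4b
body[2] sub  r1, r1, #61 -> r1=0x16
body[3] mov  r4, r2 -> r4=0x03
body[4] sub  r4, r4, r1 -> r4=0xed
body[5] mov  r2, r4 -> r2=0xed
epilogue: pop r3=0x36, sp=0x78
epilogue: pop r2=0x03, sp=0x79
r0: callee-saved, written=False
r1: caller-saved, written=True
r3: callee-saved, written=True
r4: caller-saved, written=True

SURVIVE = r0,r3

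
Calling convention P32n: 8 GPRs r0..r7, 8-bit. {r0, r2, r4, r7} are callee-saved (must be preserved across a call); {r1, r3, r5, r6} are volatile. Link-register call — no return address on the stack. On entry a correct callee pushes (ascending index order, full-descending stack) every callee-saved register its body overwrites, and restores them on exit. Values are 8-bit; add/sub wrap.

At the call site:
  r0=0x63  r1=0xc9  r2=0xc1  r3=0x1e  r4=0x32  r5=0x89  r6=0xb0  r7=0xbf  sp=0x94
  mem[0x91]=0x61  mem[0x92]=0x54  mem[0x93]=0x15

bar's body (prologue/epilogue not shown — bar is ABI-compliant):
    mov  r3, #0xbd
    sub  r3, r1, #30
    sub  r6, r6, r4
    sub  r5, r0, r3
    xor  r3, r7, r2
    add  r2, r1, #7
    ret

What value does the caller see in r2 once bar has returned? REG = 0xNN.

prologue: push r2 → mem[0x93]=0xc1, sp=0x93
body[0] mov  r3, #0xbd → r3=0xbd
body[1] sub  r3, r1, #30 → r3=0xab
body[2] sub  r6, r6, r4 → r6=0x7e
body[3] sub  r5, r0, r3 → r5=0xb8
body[4] xor  r3, r7, r2 → r3=0x7e
body[5] add  r2, r1, #7 → r2=0xd0
epilogue: pop r2=0xc1, sp=0x94
r2 is callee-saved → restored

REG = 0xc1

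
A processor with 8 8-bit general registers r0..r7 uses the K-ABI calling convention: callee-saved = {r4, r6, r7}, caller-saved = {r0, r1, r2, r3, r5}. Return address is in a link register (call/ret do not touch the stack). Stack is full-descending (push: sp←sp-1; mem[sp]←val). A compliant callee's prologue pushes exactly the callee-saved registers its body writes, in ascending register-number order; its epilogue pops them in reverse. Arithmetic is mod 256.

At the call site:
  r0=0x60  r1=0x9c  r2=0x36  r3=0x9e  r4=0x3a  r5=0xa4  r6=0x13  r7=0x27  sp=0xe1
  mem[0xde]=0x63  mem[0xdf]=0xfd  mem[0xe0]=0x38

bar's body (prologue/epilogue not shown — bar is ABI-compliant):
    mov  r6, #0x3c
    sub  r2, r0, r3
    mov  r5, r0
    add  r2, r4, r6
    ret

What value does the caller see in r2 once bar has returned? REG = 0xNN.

REG = 0x76

prologue: push r6 -> mem[0xe0]=0x13, sp=0xe0
body[0] mov  r6, #0x3c -> r6=0x3c
body[1] sub  r2, r0, r3 -> r2=0xc2
body[2] mov  r5, r0 -> r5=0x60
body[3] add  r2, r4, r6 -> r2=0x76
epilogue: pop r6=0x13, sp=0xe1
r2 is caller-saved -> body value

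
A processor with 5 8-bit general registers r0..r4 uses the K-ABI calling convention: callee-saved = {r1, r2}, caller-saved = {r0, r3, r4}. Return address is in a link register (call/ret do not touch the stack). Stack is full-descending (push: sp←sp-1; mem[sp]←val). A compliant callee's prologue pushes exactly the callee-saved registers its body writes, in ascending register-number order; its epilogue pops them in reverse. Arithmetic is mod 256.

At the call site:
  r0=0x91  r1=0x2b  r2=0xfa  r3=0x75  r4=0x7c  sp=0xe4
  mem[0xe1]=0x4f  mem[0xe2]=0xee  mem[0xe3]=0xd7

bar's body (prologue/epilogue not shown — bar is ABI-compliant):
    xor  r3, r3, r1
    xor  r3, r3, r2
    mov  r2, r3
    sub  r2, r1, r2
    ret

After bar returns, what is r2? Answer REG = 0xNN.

prologue: push r2 -> mem[0xe3]=0xfa, sp=0xe3
body[0] xor  r3, r3, r1 -> r3=0x5e
body[1] xor  r3, r3, r2 -> r3=0xa4
body[2] mov  r2, r3 -> r2=0xa4
body[3] sub  r2, r1, r2 -> r2=0x87
epilogue: pop r2=0xfa, sp=0xe4
r2 is callee-saved -> restored

REG = 0xfa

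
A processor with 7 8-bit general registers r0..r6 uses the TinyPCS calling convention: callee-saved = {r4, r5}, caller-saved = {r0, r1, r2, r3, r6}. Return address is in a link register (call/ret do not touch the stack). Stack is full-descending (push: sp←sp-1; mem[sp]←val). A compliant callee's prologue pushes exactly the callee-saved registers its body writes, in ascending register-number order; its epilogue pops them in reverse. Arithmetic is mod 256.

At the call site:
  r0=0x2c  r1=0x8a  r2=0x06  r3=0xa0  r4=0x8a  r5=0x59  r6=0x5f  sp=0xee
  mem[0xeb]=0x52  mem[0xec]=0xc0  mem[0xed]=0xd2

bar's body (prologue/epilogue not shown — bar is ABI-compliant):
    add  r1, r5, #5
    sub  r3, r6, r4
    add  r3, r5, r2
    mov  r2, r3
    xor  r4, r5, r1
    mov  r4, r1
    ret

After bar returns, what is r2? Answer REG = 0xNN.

REG = 0x5f

prologue: push r4 → mem[0xed]=0x8a, sp=0xed
body[0] add  r1, r5, #5 → r1=0x5e
body[1] sub  r3, r6, r4 → r3=0xd5
body[2] add  r3, r5, r2 → r3=0x5f
body[3] mov  r2, r3 → r2=0x5f
body[4] xor  r4, r5, r1 → r4=0x07
body[5] mov  r4, r1 → r4=0x5e
epilogue: pop r4=0x8a, sp=0xee
r2 is caller-saved → body value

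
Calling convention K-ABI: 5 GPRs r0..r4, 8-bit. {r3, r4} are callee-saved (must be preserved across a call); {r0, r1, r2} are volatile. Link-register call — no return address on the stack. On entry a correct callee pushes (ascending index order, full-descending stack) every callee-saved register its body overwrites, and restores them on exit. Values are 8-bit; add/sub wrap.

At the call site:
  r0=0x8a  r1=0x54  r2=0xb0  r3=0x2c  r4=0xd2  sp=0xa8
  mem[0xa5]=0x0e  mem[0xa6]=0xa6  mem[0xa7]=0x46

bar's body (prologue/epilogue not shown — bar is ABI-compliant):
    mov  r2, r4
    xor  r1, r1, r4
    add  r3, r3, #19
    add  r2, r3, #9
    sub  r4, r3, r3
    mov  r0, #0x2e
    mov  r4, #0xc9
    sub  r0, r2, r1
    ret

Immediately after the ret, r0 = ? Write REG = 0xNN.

prologue: push r3 → mem[0xa7]=0x2c, sp=0xa7
prologue: push r4 → mem[0xa6]=0xd2, sp=0xa6
body[0] mov  r2, r4 → r2=0xd2
body[1] xor  r1, r1, r4 → r1=0x86
body[2] add  r3, r3, #19 → r3=0x3f
body[3] add  r2, r3, #9 → r2=0x48
body[4] sub  r4, r3, r3 → r4=0x00
body[5] mov  r0, #0x2e → r0=0x2e
body[6] mov  r4, #0xc9 → r4=0xc9
body[7] sub  r0, r2, r1 → r0=0xc2
epilogue: pop r4=0xd2, sp=0xa7
epilogue: pop r3=0x2c, sp=0xa8
r0 is caller-saved → body value

REG = 0xc2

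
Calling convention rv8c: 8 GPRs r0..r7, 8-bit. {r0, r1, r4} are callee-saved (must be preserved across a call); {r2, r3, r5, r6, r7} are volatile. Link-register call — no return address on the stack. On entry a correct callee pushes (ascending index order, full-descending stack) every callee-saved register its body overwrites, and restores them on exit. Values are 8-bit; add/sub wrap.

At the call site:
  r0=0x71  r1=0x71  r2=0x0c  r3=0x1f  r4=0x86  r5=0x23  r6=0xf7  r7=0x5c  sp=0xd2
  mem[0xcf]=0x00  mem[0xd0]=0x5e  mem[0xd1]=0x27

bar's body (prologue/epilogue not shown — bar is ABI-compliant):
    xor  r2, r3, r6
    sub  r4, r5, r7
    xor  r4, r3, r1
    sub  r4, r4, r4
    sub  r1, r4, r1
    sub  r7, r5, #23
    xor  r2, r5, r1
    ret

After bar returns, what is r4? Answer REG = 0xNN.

prologue: push r1 -> mem[0xd1]=0x71, sp=0xd1
prologue: push r4 -> mem[0xd0]=0x86, sp=0xd0
body[0] xor  r2, r3, r6 -> r2=0xe8
body[1] sub  r4, r5, r7 -> r4=0xc7
body[2] xor  r4, r3, r1 -> r4=0x6e
body[3] sub  r4, r4, r4 -> r4=0x00
body[4] sub  r1, r4, r1 -> r1=0x8f
body[5] sub  r7, r5, #23 -> r7=0x0c
body[6] xor  r2, r5, r1 -> r2=0xac
epilogue: pop r4=0x86, sp=0xd1
epilogue: pop r1=0x71, sp=0xd2
r4 is callee-saved -> restored

REG = 0x86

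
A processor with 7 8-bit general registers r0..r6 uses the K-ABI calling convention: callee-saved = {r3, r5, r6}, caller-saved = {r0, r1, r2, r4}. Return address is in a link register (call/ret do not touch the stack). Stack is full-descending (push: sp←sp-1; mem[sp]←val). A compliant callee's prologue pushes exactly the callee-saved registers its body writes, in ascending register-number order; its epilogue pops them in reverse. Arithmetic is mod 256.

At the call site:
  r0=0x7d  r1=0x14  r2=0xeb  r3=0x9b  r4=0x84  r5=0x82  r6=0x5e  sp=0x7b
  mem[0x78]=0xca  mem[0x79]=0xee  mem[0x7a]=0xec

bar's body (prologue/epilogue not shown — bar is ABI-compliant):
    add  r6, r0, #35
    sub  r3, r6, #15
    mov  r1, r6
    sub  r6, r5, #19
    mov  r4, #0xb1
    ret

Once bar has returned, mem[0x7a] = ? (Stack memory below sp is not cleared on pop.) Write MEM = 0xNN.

prologue: push r3 -> mem[0x7a]=0x9b, sp=0x7a
prologue: push r6 -> mem[0x79]=0x5e, sp=0x79
body[0] add  r6, r0, #35 -> r6=0xa0
body[1] sub  r3, r6, #15 -> r3=0x91
body[2] mov  r1, r6 -> r1=0xa0
body[3] sub  r6, r5, #19 -> r6=0x6f
body[4] mov  r4, #0xb1 -> r4=0xb1
epilogue: pop r6=0x5e, sp=0x7a
epilogue: pop r3=0x9b, sp=0x7b
prologue pushed ['r3', 'r6'] at ['0x7a', '0x79']

MEM = 0x9b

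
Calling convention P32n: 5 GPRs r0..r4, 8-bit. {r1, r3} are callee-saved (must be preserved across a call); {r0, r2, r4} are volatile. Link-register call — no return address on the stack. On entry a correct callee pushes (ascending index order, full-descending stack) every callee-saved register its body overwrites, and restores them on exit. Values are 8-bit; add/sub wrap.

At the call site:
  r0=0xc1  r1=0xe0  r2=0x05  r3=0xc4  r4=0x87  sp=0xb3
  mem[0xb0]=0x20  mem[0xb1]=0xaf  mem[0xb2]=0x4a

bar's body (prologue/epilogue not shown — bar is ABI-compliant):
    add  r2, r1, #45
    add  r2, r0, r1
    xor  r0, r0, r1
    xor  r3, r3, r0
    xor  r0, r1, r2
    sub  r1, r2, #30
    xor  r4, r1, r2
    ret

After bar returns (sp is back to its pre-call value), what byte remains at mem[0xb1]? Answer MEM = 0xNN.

MEM = 0xc4

prologue: push r1 -> mem[0xb2]=0xe0, sp=0xb2
prologue: push r3 -> mem[0xb1]=0xc4, sp=0xb1
body[0] add  r2, r1, #45 -> r2=0x0d
body[1] add  r2, r0, r1 -> r2=0xa1
body[2] xor  r0, r0, r1 -> r0=0x21
body[3] xor  r3, r3, r0 -> r3=0xe5
body[4] xor  r0, r1, r2 -> r0=0x41
body[5] sub  r1, r2, #30 -> r1=0x83
body[6] xor  r4, r1, r2 -> r4=0x22
epilogue: pop r3=0xc4, sp=0xb2
epilogue: pop r1=0xe0, sp=0xb3
prologue pushed ['r1', 'r3'] at ['0xb2', '0xb1']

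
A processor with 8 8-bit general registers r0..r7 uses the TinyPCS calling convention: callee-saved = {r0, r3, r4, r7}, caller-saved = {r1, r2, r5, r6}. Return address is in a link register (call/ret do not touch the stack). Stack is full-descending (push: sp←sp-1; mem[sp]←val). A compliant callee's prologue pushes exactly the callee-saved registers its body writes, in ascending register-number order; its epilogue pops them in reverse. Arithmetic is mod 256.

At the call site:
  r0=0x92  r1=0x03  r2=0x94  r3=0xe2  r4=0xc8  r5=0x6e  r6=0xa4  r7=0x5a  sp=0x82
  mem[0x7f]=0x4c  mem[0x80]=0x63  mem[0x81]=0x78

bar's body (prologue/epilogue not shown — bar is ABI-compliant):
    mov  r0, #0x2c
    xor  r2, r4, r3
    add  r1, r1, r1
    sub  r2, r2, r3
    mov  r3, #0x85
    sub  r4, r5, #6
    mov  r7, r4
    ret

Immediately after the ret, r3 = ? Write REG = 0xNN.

prologue: push r0 → mem[0x81]=0x92, sp=0x81
prologue: push r3 → mem[0x80]=0xe2, sp=0x80
prologue: push r4 → mem[0x7f]=0xc8, sp=0x7f
prologue: push r7 → mem[0x7e]=0x5a, sp=0x7e
body[0] mov  r0, #0x2c → r0=0x2c
body[1] xor  r2, r4, r3 → r2=0x2a
body[2] add  r1, r1, r1 → r1=0x06
body[3] sub  r2, r2, r3 → r2=0x48
body[4] mov  r3, #0x85 → r3=0x85
body[5] sub  r4, r5, #6 → r4=0x68
body[6] mov  r7, r4 → r7=0x68
epilogue: pop r7=0x5a, sp=0x7f
epilogue: pop r4=0xc8, sp=0x80
epilogue: pop r3=0xe2, sp=0x81
epilogue: pop r0=0x92, sp=0x82
r3 is callee-saved → restored

REG = 0xe2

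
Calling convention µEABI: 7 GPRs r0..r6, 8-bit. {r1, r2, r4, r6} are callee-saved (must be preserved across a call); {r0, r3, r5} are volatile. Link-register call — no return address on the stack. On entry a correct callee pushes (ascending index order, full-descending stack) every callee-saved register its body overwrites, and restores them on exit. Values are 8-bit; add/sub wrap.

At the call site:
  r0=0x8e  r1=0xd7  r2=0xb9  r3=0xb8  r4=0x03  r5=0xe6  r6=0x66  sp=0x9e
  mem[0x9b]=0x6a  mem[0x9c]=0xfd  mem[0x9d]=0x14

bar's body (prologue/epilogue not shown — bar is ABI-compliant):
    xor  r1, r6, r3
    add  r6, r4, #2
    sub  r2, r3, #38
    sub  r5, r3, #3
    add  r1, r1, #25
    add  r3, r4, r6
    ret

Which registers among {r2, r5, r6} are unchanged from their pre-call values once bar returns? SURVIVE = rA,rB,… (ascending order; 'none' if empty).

SURVIVE = r2,r6

prologue: push r1 -> mem[0x9d]=0xd7, sp=0x9d
prologue: push r2 -> mem[0x9c]=0xb9, sp=0x9c
prologue: push r6 -> mem[0x9b]=0x66, sp=0x9b
body[0] xor  r1, r6, r3 -> r1=0xde
body[1] add  r6, r4, #2 -> r6=0x05
body[2] sub  r2, r3, #38 -> r2=0x92
body[3] sub  r5, r3, #3 -> r5=0xb5
body[4] add  r1, r1, #25 -> r1=0xf7
body[5] add  r3, r4, r6 -> r3=0x08
epilogue: pop r6=0x66, sp=0x9c
epilogue: pop r2=0xb9, sp=0x9d
epilogue: pop r1=0xd7, sp=0x9e
r2: callee-saved, written=True
r5: caller-saved, written=True
r6: callee-saved, written=True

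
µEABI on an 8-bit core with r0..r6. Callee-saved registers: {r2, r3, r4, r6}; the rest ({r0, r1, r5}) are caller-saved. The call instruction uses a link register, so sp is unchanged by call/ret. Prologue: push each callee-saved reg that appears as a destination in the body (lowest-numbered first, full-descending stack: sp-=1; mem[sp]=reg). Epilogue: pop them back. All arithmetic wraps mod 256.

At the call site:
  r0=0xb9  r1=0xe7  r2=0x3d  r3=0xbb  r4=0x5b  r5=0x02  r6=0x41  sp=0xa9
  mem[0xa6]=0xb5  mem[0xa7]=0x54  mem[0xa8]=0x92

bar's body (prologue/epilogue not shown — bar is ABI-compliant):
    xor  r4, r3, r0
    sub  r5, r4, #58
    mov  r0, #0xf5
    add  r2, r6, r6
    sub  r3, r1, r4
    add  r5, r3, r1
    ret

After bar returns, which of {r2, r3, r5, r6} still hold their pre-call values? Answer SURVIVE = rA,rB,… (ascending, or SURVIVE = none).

SURVIVE = r2,r3,r6

prologue: push r2 -> mem[0xa8]=0x3d, sp=0xa8
prologue: push r3 -> mem[0xa7]=0xbb, sp=0xa7
prologue: push r4 -> mem[0xa6]=0x5b, sp=0xa6
body[0] xor  r4, r3, r0 -> r4=0x02
body[1] sub  r5, r4, #58 -> r5=0xc8
body[2] mov  r0, #0xf5 -> r0=0xf5
body[3] add  r2, r6, r6 -> r2=0x82
body[4] sub  r3, r1, r4 -> r3=0xe5
body[5] add  r5, r3, r1 -> r5=0xcc
epilogue: pop r4=0x5b, sp=0xa7
epilogue: pop r3=0xbb, sp=0xa8
epilogue: pop r2=0x3d, sp=0xa9
r2: callee-saved, written=True
r3: callee-saved, written=True
r5: caller-saved, written=True
r6: callee-saved, written=False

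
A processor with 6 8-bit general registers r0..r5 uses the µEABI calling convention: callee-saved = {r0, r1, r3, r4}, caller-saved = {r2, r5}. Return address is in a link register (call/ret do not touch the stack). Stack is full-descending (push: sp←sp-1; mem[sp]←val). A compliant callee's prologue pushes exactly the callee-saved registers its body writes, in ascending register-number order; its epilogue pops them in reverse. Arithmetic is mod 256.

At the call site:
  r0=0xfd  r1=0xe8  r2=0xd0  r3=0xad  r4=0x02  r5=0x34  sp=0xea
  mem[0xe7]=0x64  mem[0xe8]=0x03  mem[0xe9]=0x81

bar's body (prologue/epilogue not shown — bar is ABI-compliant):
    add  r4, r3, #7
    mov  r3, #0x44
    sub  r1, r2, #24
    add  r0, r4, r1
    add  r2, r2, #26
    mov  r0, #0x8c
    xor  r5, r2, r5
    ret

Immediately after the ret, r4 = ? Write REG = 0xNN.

prologue: push r0 → mem[0xe9]=0xfd, sp=0xe9
prologue: push r1 → mem[0xe8]=0xe8, sp=0xe8
prologue: push r3 → mem[0xe7]=0xad, sp=0xe7
prologue: push r4 → mem[0xe6]=0x02, sp=0xe6
body[0] add  r4, r3, #7 → r4=0xb4
body[1] mov  r3, #0x44 → r3=0x44
body[2] sub  r1, r2, #24 → r1=0xb8
body[3] add  r0, r4, r1 → r0=0x6c
body[4] add  r2, r2, #26 → r2=0xea
body[5] mov  r0, #0x8c → r0=0x8c
body[6] xor  r5, r2, r5 → r5=0xde
epilogue: pop r4=0x02, sp=0xe7
epilogue: pop r3=0xad, sp=0xe8
epilogue: pop r1=0xe8, sp=0xe9
epilogue: pop r0=0xfd, sp=0xea
r4 is callee-saved → restored

REG = 0x02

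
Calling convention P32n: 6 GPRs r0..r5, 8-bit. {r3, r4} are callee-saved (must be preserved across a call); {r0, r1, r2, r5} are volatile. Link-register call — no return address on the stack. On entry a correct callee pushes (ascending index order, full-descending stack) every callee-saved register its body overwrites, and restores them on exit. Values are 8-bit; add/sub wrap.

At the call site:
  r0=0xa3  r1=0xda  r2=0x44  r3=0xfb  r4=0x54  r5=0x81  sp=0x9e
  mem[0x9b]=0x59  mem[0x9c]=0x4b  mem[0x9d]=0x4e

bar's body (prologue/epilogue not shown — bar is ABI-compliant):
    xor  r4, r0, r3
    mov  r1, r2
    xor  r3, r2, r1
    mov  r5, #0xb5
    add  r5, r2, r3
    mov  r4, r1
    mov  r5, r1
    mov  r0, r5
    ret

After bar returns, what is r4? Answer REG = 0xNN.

REG = 0x54

prologue: push r3 -> mem[0x9d]=0xfb, sp=0x9d
prologue: push r4 -> mem[0x9c]=0x54, sp=0x9c
body[0] xor  r4, r0, r3 -> r4=0x58
body[1] mov  r1, r2 -> r1=0x44
body[2] xor  r3, r2, r1 -> r3=0x00
body[3] mov  r5, #0xb5 -> r5=0xb5
body[4] add  r5, r2, r3 -> r5=0x44
body[5] mov  r4, r1 -> r4=0x44
body[6] mov  r5, r1 -> r5=0x44
body[7] mov  r0, r5 -> r0=0x44
epilogue: pop r4=0x54, sp=0x9d
epilogue: pop r3=0xfb, sp=0x9e
r4 is callee-saved -> restored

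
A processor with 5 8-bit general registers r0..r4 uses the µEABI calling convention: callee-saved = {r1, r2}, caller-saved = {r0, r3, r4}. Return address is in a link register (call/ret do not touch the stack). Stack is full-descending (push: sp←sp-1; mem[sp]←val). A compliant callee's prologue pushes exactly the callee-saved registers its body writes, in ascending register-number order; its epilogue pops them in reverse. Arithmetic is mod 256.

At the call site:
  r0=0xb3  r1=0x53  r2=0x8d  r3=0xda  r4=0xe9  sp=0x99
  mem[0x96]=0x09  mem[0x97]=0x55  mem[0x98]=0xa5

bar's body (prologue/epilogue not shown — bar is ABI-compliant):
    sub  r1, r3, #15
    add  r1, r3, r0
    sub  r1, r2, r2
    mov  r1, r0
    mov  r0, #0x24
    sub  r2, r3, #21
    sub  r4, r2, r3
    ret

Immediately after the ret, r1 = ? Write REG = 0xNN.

REG = 0x53

prologue: push r1 -> mem[0x98]=0x53, sp=0x98
prologue: push r2 -> mem[0x97]=0x8d, sp=0x97
body[0] sub  r1, r3, #15 -> r1=0xcb
body[1] add  r1, r3, r0 -> r1=0x8d
body[2] sub  r1, r2, r2 -> r1=0x00
body[3] mov  r1, r0 -> r1=0xb3
body[4] mov  r0, #0x24 -> r0=0x24
body[5] sub  r2, r3, #21 -> r2=0xc5
body[6] sub  r4, r2, r3 -> r4=0xeb
epilogue: pop r2=0x8d, sp=0x98
epilogue: pop r1=0x53, sp=0x99
r1 is callee-saved -> restored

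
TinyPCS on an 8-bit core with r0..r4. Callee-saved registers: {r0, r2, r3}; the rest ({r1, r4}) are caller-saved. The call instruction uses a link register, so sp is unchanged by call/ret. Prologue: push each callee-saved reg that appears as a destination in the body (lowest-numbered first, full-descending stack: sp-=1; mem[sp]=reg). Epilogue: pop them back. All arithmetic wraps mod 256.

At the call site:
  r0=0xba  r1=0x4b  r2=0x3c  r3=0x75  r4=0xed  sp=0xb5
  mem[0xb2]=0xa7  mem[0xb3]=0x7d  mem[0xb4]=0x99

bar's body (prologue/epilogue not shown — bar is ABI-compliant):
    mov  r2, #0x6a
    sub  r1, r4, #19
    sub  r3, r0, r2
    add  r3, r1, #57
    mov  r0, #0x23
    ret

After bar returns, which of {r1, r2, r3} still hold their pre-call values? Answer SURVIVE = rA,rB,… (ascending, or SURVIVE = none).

prologue: push r0 → mem[0xb4]=0xba, sp=0xb4
prologue: push r2 → mem[0xb3]=0x3c, sp=0xb3
prologue: push r3 → mem[0xb2]=0x75, sp=0xb2
body[0] mov  r2, #0x6a → r2=0x6a
body[1] sub  r1, r4, #19 → r1=0xda
body[2] sub  r3, r0, r2 → r3=0x50
body[3] add  r3, r1, #57 → r3=0x13
body[4] mov  r0, #0x23 → r0=0x23
epilogue: pop r3=0x75, sp=0xb3
epilogue: pop r2=0x3c, sp=0xb4
epilogue: pop r0=0xba, sp=0xb5
r1: caller-saved, written=True
r2: callee-saved, written=True
r3: callee-saved, written=True

SURVIVE = r2,r3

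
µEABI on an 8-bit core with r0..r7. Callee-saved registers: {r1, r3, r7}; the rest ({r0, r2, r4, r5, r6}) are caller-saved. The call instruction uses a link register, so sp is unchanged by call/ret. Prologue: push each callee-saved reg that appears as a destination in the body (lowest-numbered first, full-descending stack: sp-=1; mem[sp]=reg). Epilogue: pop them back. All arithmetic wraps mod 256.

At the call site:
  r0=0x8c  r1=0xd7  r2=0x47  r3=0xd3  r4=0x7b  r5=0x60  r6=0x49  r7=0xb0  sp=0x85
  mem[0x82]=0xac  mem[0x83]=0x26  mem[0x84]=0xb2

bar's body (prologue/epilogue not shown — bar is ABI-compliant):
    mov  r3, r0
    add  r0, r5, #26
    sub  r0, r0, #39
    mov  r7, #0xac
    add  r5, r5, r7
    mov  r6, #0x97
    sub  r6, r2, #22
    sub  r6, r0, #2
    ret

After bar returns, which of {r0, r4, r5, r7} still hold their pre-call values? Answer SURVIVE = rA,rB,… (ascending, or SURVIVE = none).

SURVIVE = r4,r7

prologue: push r3 → mem[0x84]=0xd3, sp=0x84
prologue: push r7 → mem[0x83]=0xb0, sp=0x83
body[0] mov  r3, r0 → r3=0x8c
body[1] add  r0, r5, #26 → r0=0x7a
body[2] sub  r0, r0, #39 → r0=0x53
body[3] mov  r7, #0xac → r7=0xac
body[4] add  r5, r5, r7 → r5=0x0c
body[5] mov  r6, #0x97 → r6=0x97
body[6] sub  r6, r2, #22 → r6=0x31
body[7] sub  r6, r0, #2 → r6=0x51
epilogue: pop r7=0xb0, sp=0x84
epilogue: pop r3=0xd3, sp=0x85
r0: caller-saved, written=True
r4: caller-saved, written=False
r5: caller-saved, written=True
r7: callee-saved, written=True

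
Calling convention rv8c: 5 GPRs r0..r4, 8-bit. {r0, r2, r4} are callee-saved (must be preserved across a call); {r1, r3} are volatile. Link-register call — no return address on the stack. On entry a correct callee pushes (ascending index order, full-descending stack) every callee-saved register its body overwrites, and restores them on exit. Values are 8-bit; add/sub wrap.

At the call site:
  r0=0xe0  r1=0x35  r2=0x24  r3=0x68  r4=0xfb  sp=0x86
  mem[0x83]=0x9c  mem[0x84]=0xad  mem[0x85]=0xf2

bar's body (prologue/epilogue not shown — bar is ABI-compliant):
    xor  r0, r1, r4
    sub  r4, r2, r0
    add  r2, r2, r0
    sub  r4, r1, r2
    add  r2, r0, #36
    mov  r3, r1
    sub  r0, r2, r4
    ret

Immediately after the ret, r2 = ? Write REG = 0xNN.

REG = 0x24

prologue: push r0 -> mem[0x85]=0xe0, sp=0x85
prologue: push r2 -> mem[0x84]=0x24, sp=0x84
prologue: push r4 -> mem[0x83]=0xfb, sp=0x83
body[0] xor  r0, r1, r4 -> r0=0xce
body[1] sub  r4, r2, r0 -> r4=0x56
body[2] add  r2, r2, r0 -> r2=0xf2
body[3] sub  r4, r1, r2 -> r4=0x43
body[4] add  r2, r0, #36 -> r2=0xf2
body[5] mov  r3, r1 -> r3=0x35
body[6] sub  r0, r2, r4 -> r0=0xaf
epilogue: pop r4=0xfb, sp=0x84
epilogue: pop r2=0x24, sp=0x85
epilogue: pop r0=0xe0, sp=0x86
r2 is callee-saved -> restored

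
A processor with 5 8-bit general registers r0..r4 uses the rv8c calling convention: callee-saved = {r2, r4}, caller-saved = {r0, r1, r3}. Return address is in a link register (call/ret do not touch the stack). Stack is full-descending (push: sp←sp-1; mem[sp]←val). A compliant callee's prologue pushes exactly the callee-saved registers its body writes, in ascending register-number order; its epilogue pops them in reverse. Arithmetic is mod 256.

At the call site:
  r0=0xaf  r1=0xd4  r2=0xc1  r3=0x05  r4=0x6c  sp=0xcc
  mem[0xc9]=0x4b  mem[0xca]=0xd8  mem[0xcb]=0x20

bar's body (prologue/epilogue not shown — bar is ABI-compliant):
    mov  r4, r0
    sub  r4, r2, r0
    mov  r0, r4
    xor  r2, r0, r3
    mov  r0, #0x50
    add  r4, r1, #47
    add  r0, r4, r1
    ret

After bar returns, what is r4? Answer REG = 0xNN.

REG = 0x6c

prologue: push r2 -> mem[0xcb]=0xc1, sp=0xcb
prologue: push r4 -> mem[0xca]=0x6c, sp=0xca
body[0] mov  r4, r0 -> r4=0xaf
body[1] sub  r4, r2, r0 -> r4=0x12
body[2] mov  r0, r4 -> r0=0x12
body[3] xor  r2, r0, r3 -> r2=0x17
body[4] mov  r0, #0x50 -> r0=0x50
body[5] add  r4, r1, #47 -> r4=0x03
body[6] add  r0, r4, r1 -> r0=0xd7
epilogue: pop r4=0x6c, sp=0xcb
epilogue: pop r2=0xc1, sp=0xcc
r4 is callee-saved -> restored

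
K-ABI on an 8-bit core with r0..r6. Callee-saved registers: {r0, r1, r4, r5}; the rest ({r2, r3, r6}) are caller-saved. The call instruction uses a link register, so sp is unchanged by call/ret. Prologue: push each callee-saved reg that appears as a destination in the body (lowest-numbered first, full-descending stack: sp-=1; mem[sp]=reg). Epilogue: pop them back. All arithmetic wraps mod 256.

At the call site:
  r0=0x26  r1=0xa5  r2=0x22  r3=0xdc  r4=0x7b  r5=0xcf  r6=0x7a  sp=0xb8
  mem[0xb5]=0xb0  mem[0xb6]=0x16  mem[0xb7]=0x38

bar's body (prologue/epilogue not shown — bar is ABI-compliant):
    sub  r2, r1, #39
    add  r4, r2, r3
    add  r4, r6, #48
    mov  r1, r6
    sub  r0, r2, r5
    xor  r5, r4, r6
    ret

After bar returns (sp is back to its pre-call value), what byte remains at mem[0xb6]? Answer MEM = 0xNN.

MEM = 0xa5

prologue: push r0 -> mem[0xb7]=0x26, sp=0xb7
prologue: push r1 -> mem[0xb6]=0xa5, sp=0xb6
prologue: push r4 -> mem[0xb5]=0x7b, sp=0xb5
prologue: push r5 -> mem[0xb4]=0xcf, sp=0xb4
body[0] sub  r2, r1, #39 -> r2=0x7e
body[1] add  r4, r2, r3 -> r4=0x5a
body[2] add  r4, r6, #48 -> r4=0xaa
body[3] mov  r1, r6 -> r1=0x7a
body[4] sub  r0, r2, r5 -> r0=0xaf
body[5] xor  r5, r4, r6 -> r5=0xd0
epilogue: pop r5=0xcf, sp=0xb5
epilogue: pop r4=0x7b, sp=0xb6
epilogue: pop r1=0xa5, sp=0xb7
epilogue: pop r0=0x26, sp=0xb8
prologue pushed ['r0', 'r1', 'r4', 'r5'] at ['0xb7', '0xb6', '0xb5', '0xb4']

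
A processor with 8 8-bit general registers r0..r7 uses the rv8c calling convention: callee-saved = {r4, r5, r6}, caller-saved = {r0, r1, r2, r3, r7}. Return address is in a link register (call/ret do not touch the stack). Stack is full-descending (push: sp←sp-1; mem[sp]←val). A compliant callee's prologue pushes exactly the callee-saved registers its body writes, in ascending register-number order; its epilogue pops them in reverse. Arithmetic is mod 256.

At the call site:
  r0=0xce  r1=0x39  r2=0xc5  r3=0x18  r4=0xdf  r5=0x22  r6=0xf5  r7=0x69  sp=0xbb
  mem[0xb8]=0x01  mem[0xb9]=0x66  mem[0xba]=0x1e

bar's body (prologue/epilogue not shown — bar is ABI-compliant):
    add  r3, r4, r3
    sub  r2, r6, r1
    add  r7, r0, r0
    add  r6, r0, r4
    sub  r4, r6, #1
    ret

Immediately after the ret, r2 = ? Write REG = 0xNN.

prologue: push r4 -> mem[0xba]=0xdf, sp=0xba
prologue: push r6 -> mem[0xb9]=0xf5, sp=0xb9
body[0] add  r3, r4, r3 -> r3=0xf7
body[1] sub  r2, r6, r1 -> r2=0xbc
body[2] add  r7, r0, r0 -> r7=0x9c
body[3] add  r6, r0, r4 -> r6=0xad
body[4] sub  r4, r6, #1 -> r4=0xac
epilogue: pop r6=0xf5, sp=0xba
epilogue: pop r4=0xdf, sp=0xbb
r2 is caller-saved -> body value

REG = 0xbc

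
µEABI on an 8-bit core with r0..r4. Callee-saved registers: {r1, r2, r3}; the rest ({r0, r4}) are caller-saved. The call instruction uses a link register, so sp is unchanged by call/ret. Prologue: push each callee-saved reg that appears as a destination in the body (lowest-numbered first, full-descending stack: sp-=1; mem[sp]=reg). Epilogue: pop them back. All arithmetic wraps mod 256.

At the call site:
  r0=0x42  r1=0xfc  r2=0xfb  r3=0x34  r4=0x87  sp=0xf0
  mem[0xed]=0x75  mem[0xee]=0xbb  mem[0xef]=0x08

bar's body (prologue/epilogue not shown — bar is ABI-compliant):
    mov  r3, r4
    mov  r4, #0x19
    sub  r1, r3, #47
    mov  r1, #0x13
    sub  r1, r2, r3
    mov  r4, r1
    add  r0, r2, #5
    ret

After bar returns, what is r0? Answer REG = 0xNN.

REG = 0x00

prologue: push r1 → mem[0xef]=0xfc, sp=0xef
prologue: push r3 → mem[0xee]=0x34, sp=0xee
body[0] mov  r3, r4 → r3=0x87
body[1] mov  r4, #0x19 → r4=0x19
body[2] sub  r1, r3, #47 → r1=0x58
body[3] mov  r1, #0x13 → r1=0x13
body[4] sub  r1, r2, r3 → r1=0x74
body[5] mov  r4, r1 → r4=0x74
body[6] add  r0, r2, #5 → r0=0x00
epilogue: pop r3=0x34, sp=0xef
epilogue: pop r1=0xfc, sp=0xf0
r0 is caller-saved → body value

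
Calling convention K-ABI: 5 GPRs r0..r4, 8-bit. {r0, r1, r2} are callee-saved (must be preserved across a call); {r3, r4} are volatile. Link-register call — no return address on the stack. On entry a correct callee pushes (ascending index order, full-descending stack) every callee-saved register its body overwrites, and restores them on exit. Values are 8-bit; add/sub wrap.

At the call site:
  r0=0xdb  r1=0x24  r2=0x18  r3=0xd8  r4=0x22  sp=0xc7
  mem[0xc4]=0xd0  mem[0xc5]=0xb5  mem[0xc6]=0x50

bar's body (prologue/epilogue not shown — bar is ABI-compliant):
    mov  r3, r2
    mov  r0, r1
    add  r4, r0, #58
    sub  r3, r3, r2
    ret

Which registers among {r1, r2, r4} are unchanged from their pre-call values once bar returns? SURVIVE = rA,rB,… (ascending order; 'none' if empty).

prologue: push r0 → mem[0xc6]=0xdb, sp=0xc6
body[0] mov  r3, r2 → r3=0x18
body[1] mov  r0, r1 → r0=0x24
body[2] add  r4, r0, #58 → r4=0x5e
body[3] sub  r3, r3, r2 → r3=0x00
epilogue: pop r0=0xdb, sp=0xc7
r1: callee-saved, written=False
r2: callee-saved, written=False
r4: caller-saved, written=True

SURVIVE = r1,r2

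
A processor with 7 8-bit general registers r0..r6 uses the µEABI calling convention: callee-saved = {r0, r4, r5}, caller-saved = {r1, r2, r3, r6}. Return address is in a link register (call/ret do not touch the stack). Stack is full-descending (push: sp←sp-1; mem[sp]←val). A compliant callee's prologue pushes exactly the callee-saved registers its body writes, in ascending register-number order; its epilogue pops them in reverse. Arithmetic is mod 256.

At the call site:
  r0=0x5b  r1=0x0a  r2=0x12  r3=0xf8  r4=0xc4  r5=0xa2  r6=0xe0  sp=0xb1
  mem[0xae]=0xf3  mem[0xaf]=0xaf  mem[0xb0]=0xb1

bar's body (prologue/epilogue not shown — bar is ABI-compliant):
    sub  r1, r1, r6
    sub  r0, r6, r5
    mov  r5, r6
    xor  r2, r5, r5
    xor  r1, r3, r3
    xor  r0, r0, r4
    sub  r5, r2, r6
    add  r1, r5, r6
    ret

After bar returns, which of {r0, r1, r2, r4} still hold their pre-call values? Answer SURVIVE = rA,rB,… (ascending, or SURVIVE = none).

SURVIVE = r0,r4

prologue: push r0 -> mem[0xb0]=0x5b, sp=0xb0
prologue: push r5 -> mem[0xaf]=0xa2, sp=0xaf
body[0] sub  r1, r1, r6 -> r1=0x2a
body[1] sub  r0, r6, r5 -> r0=0x3e
body[2] mov  r5, r6 -> r5=0xe0
body[3] xor  r2, r5, r5 -> r2=0x00
body[4] xor  r1, r3, r3 -> r1=0x00
body[5] xor  r0, r0, r4 -> r0=0xfa
body[6] sub  r5, r2, r6 -> r5=0x20
body[7] add  r1, r5, r6 -> r1=0x00
epilogue: pop r5=0xa2, sp=0xb0
epilogue: pop r0=0x5b, sp=0xb1
r0: callee-saved, written=True
r1: caller-saved, written=True
r2: caller-saved, written=True
r4: callee-saved, written=False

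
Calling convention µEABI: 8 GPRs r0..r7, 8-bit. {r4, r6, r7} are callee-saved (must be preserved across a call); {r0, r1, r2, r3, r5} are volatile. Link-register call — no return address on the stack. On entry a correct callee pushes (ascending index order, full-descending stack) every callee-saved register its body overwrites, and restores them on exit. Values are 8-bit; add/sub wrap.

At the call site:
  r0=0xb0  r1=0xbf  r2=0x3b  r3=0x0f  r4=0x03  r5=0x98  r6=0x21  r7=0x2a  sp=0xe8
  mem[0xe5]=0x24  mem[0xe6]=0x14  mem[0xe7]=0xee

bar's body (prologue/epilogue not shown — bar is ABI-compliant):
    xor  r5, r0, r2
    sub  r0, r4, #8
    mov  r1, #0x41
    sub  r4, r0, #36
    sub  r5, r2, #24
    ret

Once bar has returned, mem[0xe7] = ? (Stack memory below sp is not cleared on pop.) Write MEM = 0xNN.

MEM = 0x03

prologue: push r4 → mem[0xe7]=0x03, sp=0xe7
body[0] xor  r5, r0, r2 → r5=0x8b
body[1] sub  r0, r4, #8 → r0=0xfb
body[2] mov  r1, #0x41 → r1=0x41
body[3] sub  r4, r0, #36 → r4=0xd7
body[4] sub  r5, r2, #24 → r5=0x23
epilogue: pop r4=0x03, sp=0xe8
prologue pushed ['r4'] at ['0xe7']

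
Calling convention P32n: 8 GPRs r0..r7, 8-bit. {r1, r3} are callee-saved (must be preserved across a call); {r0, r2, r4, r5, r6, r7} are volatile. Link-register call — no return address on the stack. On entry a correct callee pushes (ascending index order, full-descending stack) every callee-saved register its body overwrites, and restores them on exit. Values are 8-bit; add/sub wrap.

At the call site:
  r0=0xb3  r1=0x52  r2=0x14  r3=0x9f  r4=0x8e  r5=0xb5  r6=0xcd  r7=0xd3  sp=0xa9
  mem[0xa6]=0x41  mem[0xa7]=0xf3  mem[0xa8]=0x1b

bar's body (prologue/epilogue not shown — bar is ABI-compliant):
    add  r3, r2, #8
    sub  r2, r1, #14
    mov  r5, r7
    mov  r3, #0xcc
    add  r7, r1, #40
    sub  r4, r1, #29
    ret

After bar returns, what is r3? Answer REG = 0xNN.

REG = 0x9f

prologue: push r3 -> mem[0xa8]=0x9f, sp=0xa8
body[0] add  r3, r2, #8 -> r3=0x1c
body[1] sub  r2, r1, #14 -> r2=0x44
body[2] mov  r5, r7 -> r5=0xd3
body[3] mov  r3, #0xcc -> r3=0xcc
body[4] add  r7, r1, #40 -> r7=0x7a
body[5] sub  r4, r1, #29 -> r4=0x35
epilogue: pop r3=0x9f, sp=0xa9
r3 is callee-saved -> restored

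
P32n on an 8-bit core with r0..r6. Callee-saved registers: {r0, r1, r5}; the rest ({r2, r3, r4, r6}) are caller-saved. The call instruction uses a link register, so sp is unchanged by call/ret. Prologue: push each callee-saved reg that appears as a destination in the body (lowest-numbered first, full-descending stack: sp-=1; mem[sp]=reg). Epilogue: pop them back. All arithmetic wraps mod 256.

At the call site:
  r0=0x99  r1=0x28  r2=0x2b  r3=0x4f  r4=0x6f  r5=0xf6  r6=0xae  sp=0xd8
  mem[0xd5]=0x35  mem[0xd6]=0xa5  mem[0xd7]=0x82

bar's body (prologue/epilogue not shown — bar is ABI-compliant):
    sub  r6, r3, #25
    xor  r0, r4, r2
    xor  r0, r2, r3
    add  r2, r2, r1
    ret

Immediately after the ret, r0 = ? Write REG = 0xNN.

REG = 0x99

prologue: push r0 -> mem[0xd7]=0x99, sp=0xd7
body[0] sub  r6, r3, #25 -> r6=0x36
body[1] xor  r0, r4, r2 -> r0=0x44
body[2] xor  r0, r2, r3 -> r0=0x64
body[3] add  r2, r2, r1 -> r2=0x53
epilogue: pop r0=0x99, sp=0xd8
r0 is callee-saved -> restored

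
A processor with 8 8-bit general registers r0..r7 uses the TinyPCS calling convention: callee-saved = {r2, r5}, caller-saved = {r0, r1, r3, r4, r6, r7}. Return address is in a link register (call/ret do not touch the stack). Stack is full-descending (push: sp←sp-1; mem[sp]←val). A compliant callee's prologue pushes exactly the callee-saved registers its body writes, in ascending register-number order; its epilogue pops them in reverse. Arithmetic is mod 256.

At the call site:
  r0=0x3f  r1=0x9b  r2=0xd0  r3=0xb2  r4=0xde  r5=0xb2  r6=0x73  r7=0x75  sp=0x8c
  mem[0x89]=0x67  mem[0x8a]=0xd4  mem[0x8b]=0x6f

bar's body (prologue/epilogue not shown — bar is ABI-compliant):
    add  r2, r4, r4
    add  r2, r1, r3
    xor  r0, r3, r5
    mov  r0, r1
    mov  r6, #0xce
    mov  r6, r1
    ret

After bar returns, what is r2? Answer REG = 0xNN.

REG = 0xd0

prologue: push r2 -> mem[0x8b]=0xd0, sp=0x8b
body[0] add  r2, r4, r4 -> r2=0xbc
body[1] add  r2, r1, r3 -> r2=0x4d
body[2] xor  r0, r3, r5 -> r0=0x00
body[3] mov  r0, r1 -> r0=0x9b
body[4] mov  r6, #0xce -> r6=0xce
body[5] mov  r6, r1 -> r6=0x9b
epilogue: pop r2=0xd0, sp=0x8c
r2 is callee-saved -> restored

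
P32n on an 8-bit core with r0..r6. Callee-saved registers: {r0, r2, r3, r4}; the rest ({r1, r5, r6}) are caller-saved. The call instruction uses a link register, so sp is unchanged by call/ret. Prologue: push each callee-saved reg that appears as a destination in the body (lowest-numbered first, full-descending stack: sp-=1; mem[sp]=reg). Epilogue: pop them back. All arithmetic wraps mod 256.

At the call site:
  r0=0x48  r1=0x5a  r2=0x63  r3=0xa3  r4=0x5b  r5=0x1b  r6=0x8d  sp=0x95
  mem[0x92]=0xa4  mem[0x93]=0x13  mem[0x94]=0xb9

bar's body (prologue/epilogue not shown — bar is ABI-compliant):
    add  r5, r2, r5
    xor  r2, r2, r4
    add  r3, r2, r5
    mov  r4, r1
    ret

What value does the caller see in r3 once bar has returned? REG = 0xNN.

prologue: push r2 → mem[0x94]=0x63, sp=0x94
prologue: push r3 → mem[0x93]=0xa3, sp=0x93
prologue: push r4 → mem[0x92]=0x5b, sp=0x92
body[0] add  r5, r2, r5 → r5=0x7e
body[1] xor  r2, r2, r4 → r2=0x38
body[2] add  r3, r2, r5 → r3=0xb6
body[3] mov  r4, r1 → r4=0x5a
epilogue: pop r4=0x5b, sp=0x93
epilogue: pop r3=0xa3, sp=0x94
epilogue: pop r2=0x63, sp=0x95
r3 is callee-saved → restored

REG = 0xa3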